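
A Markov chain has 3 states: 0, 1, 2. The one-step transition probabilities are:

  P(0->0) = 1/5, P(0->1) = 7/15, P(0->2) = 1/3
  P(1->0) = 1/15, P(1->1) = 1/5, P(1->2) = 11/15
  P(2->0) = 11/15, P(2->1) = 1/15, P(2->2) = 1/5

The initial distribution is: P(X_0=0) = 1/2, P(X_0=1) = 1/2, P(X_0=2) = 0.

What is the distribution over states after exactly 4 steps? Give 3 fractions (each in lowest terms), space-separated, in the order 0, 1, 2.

Propagating the distribution step by step (d_{t+1} = d_t * P):
d_0 = (0=1/2, 1=1/2, 2=0)
  d_1[0] = 1/2*1/5 + 1/2*1/15 + 0*11/15 = 2/15
  d_1[1] = 1/2*7/15 + 1/2*1/5 + 0*1/15 = 1/3
  d_1[2] = 1/2*1/3 + 1/2*11/15 + 0*1/5 = 8/15
d_1 = (0=2/15, 1=1/3, 2=8/15)
  d_2[0] = 2/15*1/5 + 1/3*1/15 + 8/15*11/15 = 11/25
  d_2[1] = 2/15*7/15 + 1/3*1/5 + 8/15*1/15 = 37/225
  d_2[2] = 2/15*1/3 + 1/3*11/15 + 8/15*1/5 = 89/225
d_2 = (0=11/25, 1=37/225, 2=89/225)
  d_3[0] = 11/25*1/5 + 37/225*1/15 + 89/225*11/15 = 1313/3375
  d_3[1] = 11/25*7/15 + 37/225*1/5 + 89/225*1/15 = 893/3375
  d_3[2] = 11/25*1/3 + 37/225*11/15 + 89/225*1/5 = 1169/3375
d_3 = (0=1313/3375, 1=893/3375, 2=1169/3375)
  d_4[0] = 1313/3375*1/5 + 893/3375*1/15 + 1169/3375*11/15 = 5897/16875
  d_4[1] = 1313/3375*7/15 + 893/3375*1/5 + 1169/3375*1/15 = 13039/50625
  d_4[2] = 1313/3375*1/3 + 893/3375*11/15 + 1169/3375*1/5 = 3979/10125
d_4 = (0=5897/16875, 1=13039/50625, 2=3979/10125)

Answer: 5897/16875 13039/50625 3979/10125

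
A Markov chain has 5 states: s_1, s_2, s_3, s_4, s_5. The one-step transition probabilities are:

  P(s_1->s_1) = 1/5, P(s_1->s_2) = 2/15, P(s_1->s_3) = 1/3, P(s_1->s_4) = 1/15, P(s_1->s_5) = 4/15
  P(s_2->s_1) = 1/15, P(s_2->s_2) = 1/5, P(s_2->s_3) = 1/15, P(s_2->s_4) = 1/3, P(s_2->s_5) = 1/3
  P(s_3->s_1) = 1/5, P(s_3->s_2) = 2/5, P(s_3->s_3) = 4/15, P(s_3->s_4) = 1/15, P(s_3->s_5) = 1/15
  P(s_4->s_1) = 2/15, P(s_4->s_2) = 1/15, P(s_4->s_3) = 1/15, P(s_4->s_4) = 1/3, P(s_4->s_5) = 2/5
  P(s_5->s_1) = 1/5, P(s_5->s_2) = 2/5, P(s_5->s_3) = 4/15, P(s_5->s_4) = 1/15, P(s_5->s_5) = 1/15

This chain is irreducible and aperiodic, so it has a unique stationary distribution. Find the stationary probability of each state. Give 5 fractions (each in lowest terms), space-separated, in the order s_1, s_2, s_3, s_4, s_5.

Answer: 245/1583 787/3166 9071/47490 287/1583 5327/23745

Derivation:
The stationary distribution satisfies pi = pi * P, i.e.:
  pi_s_1 = 1/5*pi_s_1 + 1/15*pi_s_2 + 1/5*pi_s_3 + 2/15*pi_s_4 + 1/5*pi_s_5
  pi_s_2 = 2/15*pi_s_1 + 1/5*pi_s_2 + 2/5*pi_s_3 + 1/15*pi_s_4 + 2/5*pi_s_5
  pi_s_3 = 1/3*pi_s_1 + 1/15*pi_s_2 + 4/15*pi_s_3 + 1/15*pi_s_4 + 4/15*pi_s_5
  pi_s_4 = 1/15*pi_s_1 + 1/3*pi_s_2 + 1/15*pi_s_3 + 1/3*pi_s_4 + 1/15*pi_s_5
  pi_s_5 = 4/15*pi_s_1 + 1/3*pi_s_2 + 1/15*pi_s_3 + 2/5*pi_s_4 + 1/15*pi_s_5
with normalization: pi_s_1 + pi_s_2 + pi_s_3 + pi_s_4 + pi_s_5 = 1.

Using the first 4 balance equations plus normalization, the linear system A*pi = b is:
  [-4/5, 1/15, 1/5, 2/15, 1/5] . pi = 0
  [2/15, -4/5, 2/5, 1/15, 2/5] . pi = 0
  [1/3, 1/15, -11/15, 1/15, 4/15] . pi = 0
  [1/15, 1/3, 1/15, -2/3, 1/15] . pi = 0
  [1, 1, 1, 1, 1] . pi = 1

Solving yields:
  pi_s_1 = 245/1583
  pi_s_2 = 787/3166
  pi_s_3 = 9071/47490
  pi_s_4 = 287/1583
  pi_s_5 = 5327/23745

Verification (pi * P):
  245/1583*1/5 + 787/3166*1/15 + 9071/47490*1/5 + 287/1583*2/15 + 5327/23745*1/5 = 245/1583 = pi_s_1  (ok)
  245/1583*2/15 + 787/3166*1/5 + 9071/47490*2/5 + 287/1583*1/15 + 5327/23745*2/5 = 787/3166 = pi_s_2  (ok)
  245/1583*1/3 + 787/3166*1/15 + 9071/47490*4/15 + 287/1583*1/15 + 5327/23745*4/15 = 9071/47490 = pi_s_3  (ok)
  245/1583*1/15 + 787/3166*1/3 + 9071/47490*1/15 + 287/1583*1/3 + 5327/23745*1/15 = 287/1583 = pi_s_4  (ok)
  245/1583*4/15 + 787/3166*1/3 + 9071/47490*1/15 + 287/1583*2/5 + 5327/23745*1/15 = 5327/23745 = pi_s_5  (ok)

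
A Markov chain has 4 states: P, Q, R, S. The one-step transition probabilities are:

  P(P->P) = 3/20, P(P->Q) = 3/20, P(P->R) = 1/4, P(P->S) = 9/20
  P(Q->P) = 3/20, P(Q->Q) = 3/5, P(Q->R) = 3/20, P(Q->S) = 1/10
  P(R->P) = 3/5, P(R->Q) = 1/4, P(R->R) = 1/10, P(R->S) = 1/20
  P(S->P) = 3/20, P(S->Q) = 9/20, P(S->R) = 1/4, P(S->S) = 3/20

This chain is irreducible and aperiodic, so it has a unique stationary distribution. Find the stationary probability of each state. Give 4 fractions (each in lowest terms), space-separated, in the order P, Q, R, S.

Answer: 219/944 191/472 43/236 171/944

Derivation:
The stationary distribution satisfies pi = pi * P, i.e.:
  pi_P = 3/20*pi_P + 3/20*pi_Q + 3/5*pi_R + 3/20*pi_S
  pi_Q = 3/20*pi_P + 3/5*pi_Q + 1/4*pi_R + 9/20*pi_S
  pi_R = 1/4*pi_P + 3/20*pi_Q + 1/10*pi_R + 1/4*pi_S
  pi_S = 9/20*pi_P + 1/10*pi_Q + 1/20*pi_R + 3/20*pi_S
with normalization: pi_P + pi_Q + pi_R + pi_S = 1.

Using the first 3 balance equations plus normalization, the linear system A*pi = b is:
  [-17/20, 3/20, 3/5, 3/20] . pi = 0
  [3/20, -2/5, 1/4, 9/20] . pi = 0
  [1/4, 3/20, -9/10, 1/4] . pi = 0
  [1, 1, 1, 1] . pi = 1

Solving yields:
  pi_P = 219/944
  pi_Q = 191/472
  pi_R = 43/236
  pi_S = 171/944

Verification (pi * P):
  219/944*3/20 + 191/472*3/20 + 43/236*3/5 + 171/944*3/20 = 219/944 = pi_P  (ok)
  219/944*3/20 + 191/472*3/5 + 43/236*1/4 + 171/944*9/20 = 191/472 = pi_Q  (ok)
  219/944*1/4 + 191/472*3/20 + 43/236*1/10 + 171/944*1/4 = 43/236 = pi_R  (ok)
  219/944*9/20 + 191/472*1/10 + 43/236*1/20 + 171/944*3/20 = 171/944 = pi_S  (ok)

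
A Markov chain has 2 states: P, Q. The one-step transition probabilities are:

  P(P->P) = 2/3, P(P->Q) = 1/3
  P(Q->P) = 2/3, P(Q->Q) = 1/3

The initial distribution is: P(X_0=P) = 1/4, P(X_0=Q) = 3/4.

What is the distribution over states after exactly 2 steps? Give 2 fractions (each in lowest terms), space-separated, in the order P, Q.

Answer: 2/3 1/3

Derivation:
Propagating the distribution step by step (d_{t+1} = d_t * P):
d_0 = (P=1/4, Q=3/4)
  d_1[P] = 1/4*2/3 + 3/4*2/3 = 2/3
  d_1[Q] = 1/4*1/3 + 3/4*1/3 = 1/3
d_1 = (P=2/3, Q=1/3)
  d_2[P] = 2/3*2/3 + 1/3*2/3 = 2/3
  d_2[Q] = 2/3*1/3 + 1/3*1/3 = 1/3
d_2 = (P=2/3, Q=1/3)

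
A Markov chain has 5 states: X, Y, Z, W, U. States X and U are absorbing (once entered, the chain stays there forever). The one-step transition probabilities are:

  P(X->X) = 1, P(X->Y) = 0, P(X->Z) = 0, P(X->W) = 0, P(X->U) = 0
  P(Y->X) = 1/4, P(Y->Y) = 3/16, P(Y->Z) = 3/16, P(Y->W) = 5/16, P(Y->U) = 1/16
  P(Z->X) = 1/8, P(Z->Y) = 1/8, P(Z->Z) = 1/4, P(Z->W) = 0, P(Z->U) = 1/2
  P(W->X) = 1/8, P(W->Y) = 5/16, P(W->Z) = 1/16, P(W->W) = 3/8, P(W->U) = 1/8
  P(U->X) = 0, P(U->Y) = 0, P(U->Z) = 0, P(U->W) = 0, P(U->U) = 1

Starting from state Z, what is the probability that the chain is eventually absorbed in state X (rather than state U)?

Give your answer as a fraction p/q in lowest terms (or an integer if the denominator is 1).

Let a_i = P(absorbed in X | start in state i).
Boundary conditions: a_X = 1, a_U = 0.
For each transient state i, a_i = sum_j P(i->j) * a_j:
  a_Y = 1/4*a_X + 3/16*a_Y + 3/16*a_Z + 5/16*a_W + 1/16*a_U
  a_Z = 1/8*a_X + 1/8*a_Y + 1/4*a_Z + 0*a_W + 1/2*a_U
  a_W = 1/8*a_X + 5/16*a_Y + 1/16*a_Z + 3/8*a_W + 1/8*a_U

Substituting a_X = 1 and a_U = 0, rearrange to (I - Q) a = r where r[i] = P(i -> X):
  [13/16, -3/16, -5/16] . (a_Y, a_Z, a_W) = 1/4
  [-1/8, 3/4, 0] . (a_Y, a_Z, a_W) = 1/8
  [-5/16, -1/16, 5/8] . (a_Y, a_Z, a_W) = 1/8

Solving yields:
  a_Y = 67/119
  a_Z = 31/119
  a_W = 302/595

Starting state is Z, so the absorption probability is a_Z = 31/119.

Answer: 31/119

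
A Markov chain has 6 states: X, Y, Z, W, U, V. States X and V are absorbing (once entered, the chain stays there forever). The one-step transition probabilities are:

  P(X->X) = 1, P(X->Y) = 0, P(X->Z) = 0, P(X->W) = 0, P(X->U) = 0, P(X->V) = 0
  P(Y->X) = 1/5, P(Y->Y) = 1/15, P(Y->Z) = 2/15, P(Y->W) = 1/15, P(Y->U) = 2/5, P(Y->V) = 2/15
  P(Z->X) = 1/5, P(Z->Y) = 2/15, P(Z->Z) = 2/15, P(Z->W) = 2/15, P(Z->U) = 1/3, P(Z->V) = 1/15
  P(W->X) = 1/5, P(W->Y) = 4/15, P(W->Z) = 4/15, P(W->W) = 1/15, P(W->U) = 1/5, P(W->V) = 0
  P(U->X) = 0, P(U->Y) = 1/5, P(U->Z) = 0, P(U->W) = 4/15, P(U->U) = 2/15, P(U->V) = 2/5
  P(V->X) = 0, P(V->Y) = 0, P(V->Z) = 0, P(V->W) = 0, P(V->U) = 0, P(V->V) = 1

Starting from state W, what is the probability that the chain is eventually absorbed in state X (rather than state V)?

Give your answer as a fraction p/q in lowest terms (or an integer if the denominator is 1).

Answer: 11355/21331

Derivation:
Let a_i = P(absorbed in X | start in state i).
Boundary conditions: a_X = 1, a_V = 0.
For each transient state i, a_i = sum_j P(i->j) * a_j:
  a_Y = 1/5*a_X + 1/15*a_Y + 2/15*a_Z + 1/15*a_W + 2/5*a_U + 2/15*a_V
  a_Z = 1/5*a_X + 2/15*a_Y + 2/15*a_Z + 2/15*a_W + 1/3*a_U + 1/15*a_V
  a_W = 1/5*a_X + 4/15*a_Y + 4/15*a_Z + 1/15*a_W + 1/5*a_U + 0*a_V
  a_U = 0*a_X + 1/5*a_Y + 0*a_Z + 4/15*a_W + 2/15*a_U + 2/5*a_V

Substituting a_X = 1 and a_V = 0, rearrange to (I - Q) a = r where r[i] = P(i -> X):
  [14/15, -2/15, -1/15, -2/5] . (a_Y, a_Z, a_W, a_U) = 1/5
  [-2/15, 13/15, -2/15, -1/3] . (a_Y, a_Z, a_W, a_U) = 1/5
  [-4/15, -4/15, 14/15, -1/5] . (a_Y, a_Z, a_W, a_U) = 1/5
  [-1/5, 0, -4/15, 13/15] . (a_Y, a_Z, a_W, a_U) = 0

Solving yields:
  a_Y = 9261/21331
  a_Z = 10260/21331
  a_W = 11355/21331
  a_U = 5631/21331

Starting state is W, so the absorption probability is a_W = 11355/21331.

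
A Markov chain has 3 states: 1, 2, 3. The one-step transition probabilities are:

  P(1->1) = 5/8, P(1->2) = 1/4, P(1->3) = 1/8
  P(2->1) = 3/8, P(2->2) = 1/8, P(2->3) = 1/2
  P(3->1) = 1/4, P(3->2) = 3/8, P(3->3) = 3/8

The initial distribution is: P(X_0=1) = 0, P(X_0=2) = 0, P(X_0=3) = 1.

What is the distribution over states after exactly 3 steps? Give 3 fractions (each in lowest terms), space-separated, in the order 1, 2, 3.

Answer: 219/512 135/512 79/256

Derivation:
Propagating the distribution step by step (d_{t+1} = d_t * P):
d_0 = (1=0, 2=0, 3=1)
  d_1[1] = 0*5/8 + 0*3/8 + 1*1/4 = 1/4
  d_1[2] = 0*1/4 + 0*1/8 + 1*3/8 = 3/8
  d_1[3] = 0*1/8 + 0*1/2 + 1*3/8 = 3/8
d_1 = (1=1/4, 2=3/8, 3=3/8)
  d_2[1] = 1/4*5/8 + 3/8*3/8 + 3/8*1/4 = 25/64
  d_2[2] = 1/4*1/4 + 3/8*1/8 + 3/8*3/8 = 1/4
  d_2[3] = 1/4*1/8 + 3/8*1/2 + 3/8*3/8 = 23/64
d_2 = (1=25/64, 2=1/4, 3=23/64)
  d_3[1] = 25/64*5/8 + 1/4*3/8 + 23/64*1/4 = 219/512
  d_3[2] = 25/64*1/4 + 1/4*1/8 + 23/64*3/8 = 135/512
  d_3[3] = 25/64*1/8 + 1/4*1/2 + 23/64*3/8 = 79/256
d_3 = (1=219/512, 2=135/512, 3=79/256)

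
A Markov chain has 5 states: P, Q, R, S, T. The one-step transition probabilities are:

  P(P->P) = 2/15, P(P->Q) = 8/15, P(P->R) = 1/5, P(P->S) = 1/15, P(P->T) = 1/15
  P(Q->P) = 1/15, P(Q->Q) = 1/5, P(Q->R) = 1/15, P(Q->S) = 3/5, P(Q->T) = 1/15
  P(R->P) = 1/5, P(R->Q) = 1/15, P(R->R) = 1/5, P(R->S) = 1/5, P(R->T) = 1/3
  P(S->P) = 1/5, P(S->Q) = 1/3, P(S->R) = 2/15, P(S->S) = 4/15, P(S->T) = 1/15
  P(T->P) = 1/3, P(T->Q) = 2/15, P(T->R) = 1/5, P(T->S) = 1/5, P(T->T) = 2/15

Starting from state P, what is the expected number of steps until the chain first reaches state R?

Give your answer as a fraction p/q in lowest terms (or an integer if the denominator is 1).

Let h_i = expected steps to first reach R from state i.
Boundary: h_R = 0.
First-step equations for the other states:
  h_P = 1 + 2/15*h_P + 8/15*h_Q + 1/5*h_R + 1/15*h_S + 1/15*h_T
  h_Q = 1 + 1/15*h_P + 1/5*h_Q + 1/15*h_R + 3/5*h_S + 1/15*h_T
  h_S = 1 + 1/5*h_P + 1/3*h_Q + 2/15*h_R + 4/15*h_S + 1/15*h_T
  h_T = 1 + 1/3*h_P + 2/15*h_Q + 1/5*h_R + 1/5*h_S + 2/15*h_T

Substituting h_R = 0 and rearranging gives the linear system (I - Q) h = 1:
  [13/15, -8/15, -1/15, -1/15] . (h_P, h_Q, h_S, h_T) = 1
  [-1/15, 4/5, -3/5, -1/15] . (h_P, h_Q, h_S, h_T) = 1
  [-1/5, -1/3, 11/15, -1/15] . (h_P, h_Q, h_S, h_T) = 1
  [-1/3, -2/15, -1/5, 13/15] . (h_P, h_Q, h_S, h_T) = 1

Solving yields:
  h_P = 3465/467
  h_Q = 3885/467
  h_S = 14595/1868
  h_T = 13245/1868

Starting state is P, so the expected hitting time is h_P = 3465/467.

Answer: 3465/467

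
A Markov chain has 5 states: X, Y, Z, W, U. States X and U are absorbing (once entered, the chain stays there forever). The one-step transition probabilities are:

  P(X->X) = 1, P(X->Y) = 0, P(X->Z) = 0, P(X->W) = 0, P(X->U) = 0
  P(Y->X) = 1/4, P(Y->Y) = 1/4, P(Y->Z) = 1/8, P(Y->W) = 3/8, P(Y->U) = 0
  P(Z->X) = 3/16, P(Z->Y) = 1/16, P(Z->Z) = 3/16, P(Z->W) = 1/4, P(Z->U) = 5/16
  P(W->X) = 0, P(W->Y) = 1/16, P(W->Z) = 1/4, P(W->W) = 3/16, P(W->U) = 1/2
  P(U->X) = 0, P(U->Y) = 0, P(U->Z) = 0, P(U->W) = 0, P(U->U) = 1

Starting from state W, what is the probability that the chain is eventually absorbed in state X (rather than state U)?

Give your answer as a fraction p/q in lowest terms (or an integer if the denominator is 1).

Answer: 109/850

Derivation:
Let a_i = P(absorbed in X | start in state i).
Boundary conditions: a_X = 1, a_U = 0.
For each transient state i, a_i = sum_j P(i->j) * a_j:
  a_Y = 1/4*a_X + 1/4*a_Y + 1/8*a_Z + 3/8*a_W + 0*a_U
  a_Z = 3/16*a_X + 1/16*a_Y + 3/16*a_Z + 1/4*a_W + 5/16*a_U
  a_W = 0*a_X + 1/16*a_Y + 1/4*a_Z + 3/16*a_W + 1/2*a_U

Substituting a_X = 1 and a_U = 0, rearrange to (I - Q) a = r where r[i] = P(i -> X):
  [3/4, -1/8, -3/8] . (a_Y, a_Z, a_W) = 1/4
  [-1/16, 13/16, -1/4] . (a_Y, a_Z, a_W) = 3/16
  [-1/16, -1/4, 13/16] . (a_Y, a_Z, a_W) = 0

Solving yields:
  a_Y = 381/850
  a_Z = 259/850
  a_W = 109/850

Starting state is W, so the absorption probability is a_W = 109/850.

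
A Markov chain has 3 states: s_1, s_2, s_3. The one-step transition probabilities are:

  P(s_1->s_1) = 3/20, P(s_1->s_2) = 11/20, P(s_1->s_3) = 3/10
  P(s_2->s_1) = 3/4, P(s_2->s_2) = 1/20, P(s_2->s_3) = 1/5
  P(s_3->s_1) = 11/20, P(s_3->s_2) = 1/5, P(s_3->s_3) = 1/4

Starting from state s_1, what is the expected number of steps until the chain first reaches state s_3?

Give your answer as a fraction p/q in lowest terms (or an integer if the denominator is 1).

Let h_i = expected steps to first reach s_3 from state i.
Boundary: h_s_3 = 0.
First-step equations for the other states:
  h_s_1 = 1 + 3/20*h_s_1 + 11/20*h_s_2 + 3/10*h_s_3
  h_s_2 = 1 + 3/4*h_s_1 + 1/20*h_s_2 + 1/5*h_s_3

Substituting h_s_3 = 0 and rearranging gives the linear system (I - Q) h = 1:
  [17/20, -11/20] . (h_s_1, h_s_2) = 1
  [-3/4, 19/20] . (h_s_1, h_s_2) = 1

Solving yields:
  h_s_1 = 300/79
  h_s_2 = 320/79

Starting state is s_1, so the expected hitting time is h_s_1 = 300/79.

Answer: 300/79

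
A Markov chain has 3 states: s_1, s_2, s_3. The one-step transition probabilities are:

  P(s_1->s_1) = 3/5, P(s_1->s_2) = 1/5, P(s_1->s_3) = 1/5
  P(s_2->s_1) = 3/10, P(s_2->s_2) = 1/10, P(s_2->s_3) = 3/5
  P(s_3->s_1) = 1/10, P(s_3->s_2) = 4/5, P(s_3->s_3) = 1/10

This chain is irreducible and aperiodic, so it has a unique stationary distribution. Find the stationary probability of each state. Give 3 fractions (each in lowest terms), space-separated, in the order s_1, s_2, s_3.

Answer: 33/97 34/97 30/97

Derivation:
The stationary distribution satisfies pi = pi * P, i.e.:
  pi_s_1 = 3/5*pi_s_1 + 3/10*pi_s_2 + 1/10*pi_s_3
  pi_s_2 = 1/5*pi_s_1 + 1/10*pi_s_2 + 4/5*pi_s_3
  pi_s_3 = 1/5*pi_s_1 + 3/5*pi_s_2 + 1/10*pi_s_3
with normalization: pi_s_1 + pi_s_2 + pi_s_3 = 1.

Using the first 2 balance equations plus normalization, the linear system A*pi = b is:
  [-2/5, 3/10, 1/10] . pi = 0
  [1/5, -9/10, 4/5] . pi = 0
  [1, 1, 1] . pi = 1

Solving yields:
  pi_s_1 = 33/97
  pi_s_2 = 34/97
  pi_s_3 = 30/97

Verification (pi * P):
  33/97*3/5 + 34/97*3/10 + 30/97*1/10 = 33/97 = pi_s_1  (ok)
  33/97*1/5 + 34/97*1/10 + 30/97*4/5 = 34/97 = pi_s_2  (ok)
  33/97*1/5 + 34/97*3/5 + 30/97*1/10 = 30/97 = pi_s_3  (ok)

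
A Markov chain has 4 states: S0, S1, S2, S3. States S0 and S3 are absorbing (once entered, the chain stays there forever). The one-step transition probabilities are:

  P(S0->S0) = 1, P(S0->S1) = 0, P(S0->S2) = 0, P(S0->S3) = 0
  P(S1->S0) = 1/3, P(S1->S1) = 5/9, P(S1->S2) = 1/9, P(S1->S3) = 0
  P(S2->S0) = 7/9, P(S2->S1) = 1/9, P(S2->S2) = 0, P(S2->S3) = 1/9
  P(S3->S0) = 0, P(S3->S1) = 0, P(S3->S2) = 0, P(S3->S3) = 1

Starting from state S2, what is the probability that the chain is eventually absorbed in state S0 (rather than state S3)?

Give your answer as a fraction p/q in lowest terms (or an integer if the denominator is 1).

Answer: 31/35

Derivation:
Let a_i = P(absorbed in S0 | start in state i).
Boundary conditions: a_S0 = 1, a_S3 = 0.
For each transient state i, a_i = sum_j P(i->j) * a_j:
  a_S1 = 1/3*a_S0 + 5/9*a_S1 + 1/9*a_S2 + 0*a_S3
  a_S2 = 7/9*a_S0 + 1/9*a_S1 + 0*a_S2 + 1/9*a_S3

Substituting a_S0 = 1 and a_S3 = 0, rearrange to (I - Q) a = r where r[i] = P(i -> S0):
  [4/9, -1/9] . (a_S1, a_S2) = 1/3
  [-1/9, 1] . (a_S1, a_S2) = 7/9

Solving yields:
  a_S1 = 34/35
  a_S2 = 31/35

Starting state is S2, so the absorption probability is a_S2 = 31/35.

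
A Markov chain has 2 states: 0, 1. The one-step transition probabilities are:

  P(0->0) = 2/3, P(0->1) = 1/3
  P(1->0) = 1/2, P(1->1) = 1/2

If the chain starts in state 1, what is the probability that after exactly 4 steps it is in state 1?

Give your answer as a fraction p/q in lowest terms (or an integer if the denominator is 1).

Answer: 173/432

Derivation:
Computing P^4 by repeated multiplication:
P^1 =
  0: [2/3, 1/3]
  1: [1/2, 1/2]
P^2 =
  0: [11/18, 7/18]
  1: [7/12, 5/12]
P^3 =
  0: [65/108, 43/108]
  1: [43/72, 29/72]
P^4 =
  0: [389/648, 259/648]
  1: [259/432, 173/432]

(P^4)[1 -> 1] = 173/432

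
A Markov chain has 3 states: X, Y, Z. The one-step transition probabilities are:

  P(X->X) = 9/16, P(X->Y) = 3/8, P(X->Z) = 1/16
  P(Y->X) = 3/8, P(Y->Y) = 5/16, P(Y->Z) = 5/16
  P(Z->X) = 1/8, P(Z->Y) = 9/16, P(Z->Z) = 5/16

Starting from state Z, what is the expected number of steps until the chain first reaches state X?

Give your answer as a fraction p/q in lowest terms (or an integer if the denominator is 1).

Let h_i = expected steps to first reach X from state i.
Boundary: h_X = 0.
First-step equations for the other states:
  h_Y = 1 + 3/8*h_X + 5/16*h_Y + 5/16*h_Z
  h_Z = 1 + 1/8*h_X + 9/16*h_Y + 5/16*h_Z

Substituting h_X = 0 and rearranging gives the linear system (I - Q) h = 1:
  [11/16, -5/16] . (h_Y, h_Z) = 1
  [-9/16, 11/16] . (h_Y, h_Z) = 1

Solving yields:
  h_Y = 64/19
  h_Z = 80/19

Starting state is Z, so the expected hitting time is h_Z = 80/19.

Answer: 80/19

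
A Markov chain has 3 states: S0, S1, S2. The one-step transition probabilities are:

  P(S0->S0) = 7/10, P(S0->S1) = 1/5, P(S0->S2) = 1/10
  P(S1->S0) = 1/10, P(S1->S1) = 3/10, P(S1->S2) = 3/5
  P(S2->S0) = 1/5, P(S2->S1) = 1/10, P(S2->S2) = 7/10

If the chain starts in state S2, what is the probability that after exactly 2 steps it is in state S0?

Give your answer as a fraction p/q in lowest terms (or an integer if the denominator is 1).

Answer: 29/100

Derivation:
Computing P^2 by repeated multiplication:
P^1 =
  S0: [7/10, 1/5, 1/10]
  S1: [1/10, 3/10, 3/5]
  S2: [1/5, 1/10, 7/10]
P^2 =
  S0: [53/100, 21/100, 13/50]
  S1: [11/50, 17/100, 61/100]
  S2: [29/100, 7/50, 57/100]

(P^2)[S2 -> S0] = 29/100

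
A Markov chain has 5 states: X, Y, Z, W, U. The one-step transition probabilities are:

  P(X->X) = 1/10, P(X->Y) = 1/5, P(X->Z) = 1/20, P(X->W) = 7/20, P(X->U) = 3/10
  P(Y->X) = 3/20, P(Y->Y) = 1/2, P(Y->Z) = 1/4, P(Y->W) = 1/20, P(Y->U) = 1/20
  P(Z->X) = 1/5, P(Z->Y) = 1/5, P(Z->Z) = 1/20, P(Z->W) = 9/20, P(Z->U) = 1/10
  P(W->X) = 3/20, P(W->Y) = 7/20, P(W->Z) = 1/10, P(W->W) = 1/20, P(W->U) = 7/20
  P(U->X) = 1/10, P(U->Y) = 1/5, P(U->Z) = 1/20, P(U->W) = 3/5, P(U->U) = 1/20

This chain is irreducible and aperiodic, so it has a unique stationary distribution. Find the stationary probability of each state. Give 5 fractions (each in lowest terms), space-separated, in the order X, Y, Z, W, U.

The stationary distribution satisfies pi = pi * P, i.e.:
  pi_X = 1/10*pi_X + 3/20*pi_Y + 1/5*pi_Z + 3/20*pi_W + 1/10*pi_U
  pi_Y = 1/5*pi_X + 1/2*pi_Y + 1/5*pi_Z + 7/20*pi_W + 1/5*pi_U
  pi_Z = 1/20*pi_X + 1/4*pi_Y + 1/20*pi_Z + 1/10*pi_W + 1/20*pi_U
  pi_W = 7/20*pi_X + 1/20*pi_Y + 9/20*pi_Z + 1/20*pi_W + 3/5*pi_U
  pi_U = 3/10*pi_X + 1/20*pi_Y + 1/10*pi_Z + 7/20*pi_W + 1/20*pi_U
with normalization: pi_X + pi_Y + pi_Z + pi_W + pi_U = 1.

Using the first 4 balance equations plus normalization, the linear system A*pi = b is:
  [-9/10, 3/20, 1/5, 3/20, 1/10] . pi = 0
  [1/5, -1/2, 1/5, 7/20, 1/5] . pi = 0
  [1/20, 1/4, -19/20, 1/10, 1/20] . pi = 0
  [7/20, 1/20, 9/20, -19/20, 3/5] . pi = 0
  [1, 1, 1, 1, 1] . pi = 1

Solving yields:
  pi_X = 26891/190320
  pi_Y = 2129/6344
  pi_Z = 377/2928
  pi_W = 2215/9516
  pi_U = 15377/95160

Verification (pi * P):
  26891/190320*1/10 + 2129/6344*3/20 + 377/2928*1/5 + 2215/9516*3/20 + 15377/95160*1/10 = 26891/190320 = pi_X  (ok)
  26891/190320*1/5 + 2129/6344*1/2 + 377/2928*1/5 + 2215/9516*7/20 + 15377/95160*1/5 = 2129/6344 = pi_Y  (ok)
  26891/190320*1/20 + 2129/6344*1/4 + 377/2928*1/20 + 2215/9516*1/10 + 15377/95160*1/20 = 377/2928 = pi_Z  (ok)
  26891/190320*7/20 + 2129/6344*1/20 + 377/2928*9/20 + 2215/9516*1/20 + 15377/95160*3/5 = 2215/9516 = pi_W  (ok)
  26891/190320*3/10 + 2129/6344*1/20 + 377/2928*1/10 + 2215/9516*7/20 + 15377/95160*1/20 = 15377/95160 = pi_U  (ok)

Answer: 26891/190320 2129/6344 377/2928 2215/9516 15377/95160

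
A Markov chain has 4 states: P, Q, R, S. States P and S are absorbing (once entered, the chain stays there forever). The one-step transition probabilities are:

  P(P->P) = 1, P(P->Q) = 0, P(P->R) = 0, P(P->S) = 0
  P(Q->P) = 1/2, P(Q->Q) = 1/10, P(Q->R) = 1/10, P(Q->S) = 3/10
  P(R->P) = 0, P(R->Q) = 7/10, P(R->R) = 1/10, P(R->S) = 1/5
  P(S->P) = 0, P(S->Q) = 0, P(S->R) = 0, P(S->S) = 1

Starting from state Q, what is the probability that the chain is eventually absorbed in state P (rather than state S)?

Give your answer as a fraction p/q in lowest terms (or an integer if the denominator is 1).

Answer: 45/74

Derivation:
Let a_i = P(absorbed in P | start in state i).
Boundary conditions: a_P = 1, a_S = 0.
For each transient state i, a_i = sum_j P(i->j) * a_j:
  a_Q = 1/2*a_P + 1/10*a_Q + 1/10*a_R + 3/10*a_S
  a_R = 0*a_P + 7/10*a_Q + 1/10*a_R + 1/5*a_S

Substituting a_P = 1 and a_S = 0, rearrange to (I - Q) a = r where r[i] = P(i -> P):
  [9/10, -1/10] . (a_Q, a_R) = 1/2
  [-7/10, 9/10] . (a_Q, a_R) = 0

Solving yields:
  a_Q = 45/74
  a_R = 35/74

Starting state is Q, so the absorption probability is a_Q = 45/74.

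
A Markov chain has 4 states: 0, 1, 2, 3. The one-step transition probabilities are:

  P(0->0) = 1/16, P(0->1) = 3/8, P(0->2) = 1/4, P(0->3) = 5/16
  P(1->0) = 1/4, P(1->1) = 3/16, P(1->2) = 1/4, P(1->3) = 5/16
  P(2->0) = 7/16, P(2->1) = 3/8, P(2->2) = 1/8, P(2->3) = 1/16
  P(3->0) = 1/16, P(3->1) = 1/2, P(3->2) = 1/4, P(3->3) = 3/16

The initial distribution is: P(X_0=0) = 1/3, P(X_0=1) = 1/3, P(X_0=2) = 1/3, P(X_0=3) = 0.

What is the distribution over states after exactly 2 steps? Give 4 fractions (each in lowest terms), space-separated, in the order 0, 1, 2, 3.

Answer: 51/256 265/768 43/192 89/384

Derivation:
Propagating the distribution step by step (d_{t+1} = d_t * P):
d_0 = (0=1/3, 1=1/3, 2=1/3, 3=0)
  d_1[0] = 1/3*1/16 + 1/3*1/4 + 1/3*7/16 + 0*1/16 = 1/4
  d_1[1] = 1/3*3/8 + 1/3*3/16 + 1/3*3/8 + 0*1/2 = 5/16
  d_1[2] = 1/3*1/4 + 1/3*1/4 + 1/3*1/8 + 0*1/4 = 5/24
  d_1[3] = 1/3*5/16 + 1/3*5/16 + 1/3*1/16 + 0*3/16 = 11/48
d_1 = (0=1/4, 1=5/16, 2=5/24, 3=11/48)
  d_2[0] = 1/4*1/16 + 5/16*1/4 + 5/24*7/16 + 11/48*1/16 = 51/256
  d_2[1] = 1/4*3/8 + 5/16*3/16 + 5/24*3/8 + 11/48*1/2 = 265/768
  d_2[2] = 1/4*1/4 + 5/16*1/4 + 5/24*1/8 + 11/48*1/4 = 43/192
  d_2[3] = 1/4*5/16 + 5/16*5/16 + 5/24*1/16 + 11/48*3/16 = 89/384
d_2 = (0=51/256, 1=265/768, 2=43/192, 3=89/384)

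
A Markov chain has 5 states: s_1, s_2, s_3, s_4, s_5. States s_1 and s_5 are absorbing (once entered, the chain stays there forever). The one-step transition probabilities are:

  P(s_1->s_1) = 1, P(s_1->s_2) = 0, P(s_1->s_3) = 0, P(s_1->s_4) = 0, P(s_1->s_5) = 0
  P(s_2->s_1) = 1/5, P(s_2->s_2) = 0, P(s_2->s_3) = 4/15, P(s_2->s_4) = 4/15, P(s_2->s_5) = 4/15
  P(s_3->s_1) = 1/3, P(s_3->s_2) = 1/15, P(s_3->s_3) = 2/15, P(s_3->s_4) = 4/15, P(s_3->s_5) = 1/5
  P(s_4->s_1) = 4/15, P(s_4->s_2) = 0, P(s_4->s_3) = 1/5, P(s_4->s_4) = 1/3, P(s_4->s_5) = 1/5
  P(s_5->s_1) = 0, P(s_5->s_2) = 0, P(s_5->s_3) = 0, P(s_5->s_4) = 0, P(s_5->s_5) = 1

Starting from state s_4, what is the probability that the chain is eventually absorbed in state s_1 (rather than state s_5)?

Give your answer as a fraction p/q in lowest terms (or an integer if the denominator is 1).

Let a_i = P(absorbed in s_1 | start in state i).
Boundary conditions: a_s_1 = 1, a_s_5 = 0.
For each transient state i, a_i = sum_j P(i->j) * a_j:
  a_s_2 = 1/5*a_s_1 + 0*a_s_2 + 4/15*a_s_3 + 4/15*a_s_4 + 4/15*a_s_5
  a_s_3 = 1/3*a_s_1 + 1/15*a_s_2 + 2/15*a_s_3 + 4/15*a_s_4 + 1/5*a_s_5
  a_s_4 = 4/15*a_s_1 + 0*a_s_2 + 1/5*a_s_3 + 1/3*a_s_4 + 1/5*a_s_5

Substituting a_s_1 = 1 and a_s_5 = 0, rearrange to (I - Q) a = r where r[i] = P(i -> s_1):
  [1, -4/15, -4/15] . (a_s_2, a_s_3, a_s_4) = 1/5
  [-1/15, 13/15, -4/15] . (a_s_2, a_s_3, a_s_4) = 1/3
  [0, -1/5, 2/3] . (a_s_2, a_s_3, a_s_4) = 4/15

Solving yields:
  a_s_2 = 443/859
  a_s_3 = 518/859
  a_s_4 = 499/859

Starting state is s_4, so the absorption probability is a_s_4 = 499/859.

Answer: 499/859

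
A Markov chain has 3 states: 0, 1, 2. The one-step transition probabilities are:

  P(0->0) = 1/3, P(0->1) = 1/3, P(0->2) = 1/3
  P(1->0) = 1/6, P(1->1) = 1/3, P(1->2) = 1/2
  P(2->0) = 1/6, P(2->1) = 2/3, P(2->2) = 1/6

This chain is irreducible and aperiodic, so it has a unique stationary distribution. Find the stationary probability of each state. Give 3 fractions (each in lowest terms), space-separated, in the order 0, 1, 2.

The stationary distribution satisfies pi = pi * P, i.e.:
  pi_0 = 1/3*pi_0 + 1/6*pi_1 + 1/6*pi_2
  pi_1 = 1/3*pi_0 + 1/3*pi_1 + 2/3*pi_2
  pi_2 = 1/3*pi_0 + 1/2*pi_1 + 1/6*pi_2
with normalization: pi_0 + pi_1 + pi_2 = 1.

Using the first 2 balance equations plus normalization, the linear system A*pi = b is:
  [-2/3, 1/6, 1/6] . pi = 0
  [1/3, -2/3, 2/3] . pi = 0
  [1, 1, 1] . pi = 1

Solving yields:
  pi_0 = 1/5
  pi_1 = 9/20
  pi_2 = 7/20

Verification (pi * P):
  1/5*1/3 + 9/20*1/6 + 7/20*1/6 = 1/5 = pi_0  (ok)
  1/5*1/3 + 9/20*1/3 + 7/20*2/3 = 9/20 = pi_1  (ok)
  1/5*1/3 + 9/20*1/2 + 7/20*1/6 = 7/20 = pi_2  (ok)

Answer: 1/5 9/20 7/20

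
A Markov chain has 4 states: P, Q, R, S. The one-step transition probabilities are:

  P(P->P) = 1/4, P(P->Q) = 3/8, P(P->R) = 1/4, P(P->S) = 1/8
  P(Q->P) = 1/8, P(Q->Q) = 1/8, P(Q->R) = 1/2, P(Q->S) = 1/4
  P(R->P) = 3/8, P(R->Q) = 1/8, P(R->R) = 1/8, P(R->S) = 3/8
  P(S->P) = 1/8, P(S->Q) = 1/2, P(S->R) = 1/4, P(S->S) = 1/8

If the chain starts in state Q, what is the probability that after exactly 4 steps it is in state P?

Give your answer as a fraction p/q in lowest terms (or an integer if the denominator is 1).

Answer: 913/4096

Derivation:
Computing P^4 by repeated multiplication:
P^1 =
  P: [1/4, 3/8, 1/4, 1/8]
  Q: [1/8, 1/8, 1/2, 1/4]
  R: [3/8, 1/8, 1/8, 3/8]
  S: [1/8, 1/2, 1/4, 1/8]
P^2 =
  P: [7/32, 15/64, 5/16, 15/64]
  Q: [17/64, 1/4, 7/32, 17/64]
  R: [13/64, 23/64, 17/64, 11/64]
  S: [13/64, 13/64, 11/32, 1/4]
P^3 =
  P: [59/256, 137/512, 69/256, 119/512]
  Q: [109/512, 149/512, 73/256, 27/128]
  R: [111/512, 123/512, 157/512, 121/512]
  S: [121/512, 69/256, 33/128, 121/512]
P^4 =
  P: [453/2048, 1105/4096, 145/512, 925/4096]
  Q: [913/4096, 527/2048, 147/512, 953/4096]
  R: [937/4096, 1097/4096, 1113/4096, 949/4096]
  S: [897/4096, 1117/4096, 73/256, 457/2048]

(P^4)[Q -> P] = 913/4096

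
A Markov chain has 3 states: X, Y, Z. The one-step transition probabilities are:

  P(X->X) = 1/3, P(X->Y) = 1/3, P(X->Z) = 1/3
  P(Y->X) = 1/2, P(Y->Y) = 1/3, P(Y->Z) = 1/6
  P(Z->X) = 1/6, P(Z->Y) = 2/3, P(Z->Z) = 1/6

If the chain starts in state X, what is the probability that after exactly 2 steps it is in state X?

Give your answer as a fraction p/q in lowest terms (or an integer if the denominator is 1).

Computing P^2 by repeated multiplication:
P^1 =
  X: [1/3, 1/3, 1/3]
  Y: [1/2, 1/3, 1/6]
  Z: [1/6, 2/3, 1/6]
P^2 =
  X: [1/3, 4/9, 2/9]
  Y: [13/36, 7/18, 1/4]
  Z: [5/12, 7/18, 7/36]

(P^2)[X -> X] = 1/3

Answer: 1/3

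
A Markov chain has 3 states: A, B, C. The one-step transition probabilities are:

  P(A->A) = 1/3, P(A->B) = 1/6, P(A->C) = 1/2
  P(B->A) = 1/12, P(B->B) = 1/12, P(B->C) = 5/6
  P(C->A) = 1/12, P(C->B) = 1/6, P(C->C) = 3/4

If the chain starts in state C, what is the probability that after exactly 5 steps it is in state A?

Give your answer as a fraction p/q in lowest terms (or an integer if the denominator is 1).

Computing P^5 by repeated multiplication:
P^1 =
  A: [1/3, 1/6, 1/2]
  B: [1/12, 1/12, 5/6]
  C: [1/12, 1/6, 3/4]
P^2 =
  A: [1/6, 11/72, 49/72]
  B: [5/48, 23/144, 53/72]
  C: [5/48, 11/72, 107/144]
P^3 =
  A: [1/8, 133/864, 623/864]
  B: [7/64, 265/1728, 637/864]
  C: [7/64, 133/864, 1273/1728]
P^4 =
  A: [11/96, 1595/10368, 7585/10368]
  B: [85/768, 3191/20736, 7625/10368]
  C: [85/768, 1595/10368, 15251/20736]
P^5 =
  A: [43/384, 19141/124416, 91343/124416]
  B: [341/3072, 38281/248832, 91465/124416]
  C: [341/3072, 19141/124416, 182929/248832]

(P^5)[C -> A] = 341/3072

Answer: 341/3072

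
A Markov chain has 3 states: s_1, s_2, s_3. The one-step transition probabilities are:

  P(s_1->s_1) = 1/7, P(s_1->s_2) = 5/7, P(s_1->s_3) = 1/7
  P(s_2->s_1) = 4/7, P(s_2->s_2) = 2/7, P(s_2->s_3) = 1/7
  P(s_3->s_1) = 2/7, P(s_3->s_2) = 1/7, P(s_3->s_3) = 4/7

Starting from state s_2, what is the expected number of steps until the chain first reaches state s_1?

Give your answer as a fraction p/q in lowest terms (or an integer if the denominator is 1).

Let h_i = expected steps to first reach s_1 from state i.
Boundary: h_s_1 = 0.
First-step equations for the other states:
  h_s_2 = 1 + 4/7*h_s_1 + 2/7*h_s_2 + 1/7*h_s_3
  h_s_3 = 1 + 2/7*h_s_1 + 1/7*h_s_2 + 4/7*h_s_3

Substituting h_s_1 = 0 and rearranging gives the linear system (I - Q) h = 1:
  [5/7, -1/7] . (h_s_2, h_s_3) = 1
  [-1/7, 3/7] . (h_s_2, h_s_3) = 1

Solving yields:
  h_s_2 = 2
  h_s_3 = 3

Starting state is s_2, so the expected hitting time is h_s_2 = 2.

Answer: 2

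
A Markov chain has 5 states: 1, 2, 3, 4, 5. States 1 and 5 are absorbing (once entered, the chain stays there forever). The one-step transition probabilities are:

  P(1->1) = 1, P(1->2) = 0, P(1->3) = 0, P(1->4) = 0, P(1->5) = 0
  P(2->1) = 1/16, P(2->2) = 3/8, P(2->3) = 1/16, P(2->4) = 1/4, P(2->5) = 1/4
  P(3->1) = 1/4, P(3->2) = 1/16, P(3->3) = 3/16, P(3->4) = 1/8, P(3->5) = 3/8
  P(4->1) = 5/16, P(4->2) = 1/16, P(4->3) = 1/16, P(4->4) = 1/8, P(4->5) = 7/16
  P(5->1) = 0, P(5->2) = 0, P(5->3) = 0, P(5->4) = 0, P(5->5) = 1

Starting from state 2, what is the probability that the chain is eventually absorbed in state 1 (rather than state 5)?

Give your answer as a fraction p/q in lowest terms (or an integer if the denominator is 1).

Let a_i = P(absorbed in 1 | start in state i).
Boundary conditions: a_1 = 1, a_5 = 0.
For each transient state i, a_i = sum_j P(i->j) * a_j:
  a_2 = 1/16*a_1 + 3/8*a_2 + 1/16*a_3 + 1/4*a_4 + 1/4*a_5
  a_3 = 1/4*a_1 + 1/16*a_2 + 3/16*a_3 + 1/8*a_4 + 3/8*a_5
  a_4 = 5/16*a_1 + 1/16*a_2 + 1/16*a_3 + 1/8*a_4 + 7/16*a_5

Substituting a_1 = 1 and a_5 = 0, rearrange to (I - Q) a = r where r[i] = P(i -> 1):
  [5/8, -1/16, -1/4] . (a_2, a_3, a_4) = 1/16
  [-1/16, 13/16, -1/8] . (a_2, a_3, a_4) = 1/4
  [-1/16, -1/16, 7/8] . (a_2, a_3, a_4) = 5/16

Solving yields:
  a_2 = 29/96
  a_3 = 85/216
  a_4 = 703/1728

Starting state is 2, so the absorption probability is a_2 = 29/96.

Answer: 29/96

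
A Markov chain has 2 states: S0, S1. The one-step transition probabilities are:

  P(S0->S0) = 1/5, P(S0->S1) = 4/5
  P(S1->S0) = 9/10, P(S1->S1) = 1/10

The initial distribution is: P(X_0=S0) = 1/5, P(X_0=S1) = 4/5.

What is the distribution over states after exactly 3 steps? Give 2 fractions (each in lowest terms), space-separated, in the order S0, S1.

Answer: 803/1250 447/1250

Derivation:
Propagating the distribution step by step (d_{t+1} = d_t * P):
d_0 = (S0=1/5, S1=4/5)
  d_1[S0] = 1/5*1/5 + 4/5*9/10 = 19/25
  d_1[S1] = 1/5*4/5 + 4/5*1/10 = 6/25
d_1 = (S0=19/25, S1=6/25)
  d_2[S0] = 19/25*1/5 + 6/25*9/10 = 46/125
  d_2[S1] = 19/25*4/5 + 6/25*1/10 = 79/125
d_2 = (S0=46/125, S1=79/125)
  d_3[S0] = 46/125*1/5 + 79/125*9/10 = 803/1250
  d_3[S1] = 46/125*4/5 + 79/125*1/10 = 447/1250
d_3 = (S0=803/1250, S1=447/1250)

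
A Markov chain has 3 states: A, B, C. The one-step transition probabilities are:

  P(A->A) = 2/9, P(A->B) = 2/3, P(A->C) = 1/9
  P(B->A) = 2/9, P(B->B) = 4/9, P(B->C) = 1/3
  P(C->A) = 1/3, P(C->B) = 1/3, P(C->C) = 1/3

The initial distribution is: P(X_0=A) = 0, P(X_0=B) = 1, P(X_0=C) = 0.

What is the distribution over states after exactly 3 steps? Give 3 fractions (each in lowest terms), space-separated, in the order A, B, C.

Propagating the distribution step by step (d_{t+1} = d_t * P):
d_0 = (A=0, B=1, C=0)
  d_1[A] = 0*2/9 + 1*2/9 + 0*1/3 = 2/9
  d_1[B] = 0*2/3 + 1*4/9 + 0*1/3 = 4/9
  d_1[C] = 0*1/9 + 1*1/3 + 0*1/3 = 1/3
d_1 = (A=2/9, B=4/9, C=1/3)
  d_2[A] = 2/9*2/9 + 4/9*2/9 + 1/3*1/3 = 7/27
  d_2[B] = 2/9*2/3 + 4/9*4/9 + 1/3*1/3 = 37/81
  d_2[C] = 2/9*1/9 + 4/9*1/3 + 1/3*1/3 = 23/81
d_2 = (A=7/27, B=37/81, C=23/81)
  d_3[A] = 7/27*2/9 + 37/81*2/9 + 23/81*1/3 = 185/729
  d_3[B] = 7/27*2/3 + 37/81*4/9 + 23/81*1/3 = 343/729
  d_3[C] = 7/27*1/9 + 37/81*1/3 + 23/81*1/3 = 67/243
d_3 = (A=185/729, B=343/729, C=67/243)

Answer: 185/729 343/729 67/243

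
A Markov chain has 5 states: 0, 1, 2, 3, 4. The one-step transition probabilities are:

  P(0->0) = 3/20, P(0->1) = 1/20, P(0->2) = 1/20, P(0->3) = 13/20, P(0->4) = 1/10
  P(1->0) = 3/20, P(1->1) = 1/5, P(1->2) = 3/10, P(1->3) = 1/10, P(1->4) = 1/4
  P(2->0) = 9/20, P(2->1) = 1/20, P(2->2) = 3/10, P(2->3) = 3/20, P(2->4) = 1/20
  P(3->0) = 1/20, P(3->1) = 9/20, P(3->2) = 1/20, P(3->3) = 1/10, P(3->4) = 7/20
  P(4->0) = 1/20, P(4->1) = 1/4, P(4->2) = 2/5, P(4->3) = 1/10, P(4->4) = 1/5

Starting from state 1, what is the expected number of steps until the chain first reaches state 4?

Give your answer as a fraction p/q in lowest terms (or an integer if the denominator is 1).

Answer: 3440/699

Derivation:
Let h_i = expected steps to first reach 4 from state i.
Boundary: h_4 = 0.
First-step equations for the other states:
  h_0 = 1 + 3/20*h_0 + 1/20*h_1 + 1/20*h_2 + 13/20*h_3 + 1/10*h_4
  h_1 = 1 + 3/20*h_0 + 1/5*h_1 + 3/10*h_2 + 1/10*h_3 + 1/4*h_4
  h_2 = 1 + 9/20*h_0 + 1/20*h_1 + 3/10*h_2 + 3/20*h_3 + 1/20*h_4
  h_3 = 1 + 1/20*h_0 + 9/20*h_1 + 1/20*h_2 + 1/10*h_3 + 7/20*h_4

Substituting h_4 = 0 and rearranging gives the linear system (I - Q) h = 1:
  [17/20, -1/20, -1/20, -13/20] . (h_0, h_1, h_2, h_3) = 1
  [-3/20, 4/5, -3/10, -1/10] . (h_0, h_1, h_2, h_3) = 1
  [-9/20, -1/20, 7/10, -3/20] . (h_0, h_1, h_2, h_3) = 1
  [-1/20, -9/20, -1/20, 9/10] . (h_0, h_1, h_2, h_3) = 1

Solving yields:
  h_0 = 3500/699
  h_1 = 3440/699
  h_2 = 4120/699
  h_3 = 2920/699

Starting state is 1, so the expected hitting time is h_1 = 3440/699.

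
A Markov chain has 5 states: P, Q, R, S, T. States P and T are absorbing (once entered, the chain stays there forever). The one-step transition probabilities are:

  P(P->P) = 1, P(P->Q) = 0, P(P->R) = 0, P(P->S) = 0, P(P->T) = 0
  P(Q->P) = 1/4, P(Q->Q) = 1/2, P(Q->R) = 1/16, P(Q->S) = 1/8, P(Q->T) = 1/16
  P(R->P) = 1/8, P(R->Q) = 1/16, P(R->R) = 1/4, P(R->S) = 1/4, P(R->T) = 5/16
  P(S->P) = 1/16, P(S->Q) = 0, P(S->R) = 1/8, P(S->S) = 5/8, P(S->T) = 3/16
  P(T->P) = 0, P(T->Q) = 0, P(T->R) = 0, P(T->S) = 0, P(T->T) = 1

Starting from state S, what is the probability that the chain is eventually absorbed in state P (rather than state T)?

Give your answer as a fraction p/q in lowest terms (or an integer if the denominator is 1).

Answer: 135/502

Derivation:
Let a_i = P(absorbed in P | start in state i).
Boundary conditions: a_P = 1, a_T = 0.
For each transient state i, a_i = sum_j P(i->j) * a_j:
  a_Q = 1/4*a_P + 1/2*a_Q + 1/16*a_R + 1/8*a_S + 1/16*a_T
  a_R = 1/8*a_P + 1/16*a_Q + 1/4*a_R + 1/4*a_S + 5/16*a_T
  a_S = 1/16*a_P + 0*a_Q + 1/8*a_R + 5/8*a_S + 3/16*a_T

Substituting a_P = 1 and a_T = 0, rearrange to (I - Q) a = r where r[i] = P(i -> P):
  [1/2, -1/16, -1/8] . (a_Q, a_R, a_S) = 1/4
  [-1/16, 3/4, -1/4] . (a_Q, a_R, a_S) = 1/8
  [0, -1/8, 3/8] . (a_Q, a_R, a_S) = 1/16

Solving yields:
  a_Q = 152/251
  a_R = 77/251
  a_S = 135/502

Starting state is S, so the absorption probability is a_S = 135/502.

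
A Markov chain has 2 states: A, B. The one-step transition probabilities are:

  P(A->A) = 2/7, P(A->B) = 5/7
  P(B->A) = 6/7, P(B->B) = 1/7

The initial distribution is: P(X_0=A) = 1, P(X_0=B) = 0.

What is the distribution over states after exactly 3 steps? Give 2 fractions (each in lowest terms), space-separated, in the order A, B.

Propagating the distribution step by step (d_{t+1} = d_t * P):
d_0 = (A=1, B=0)
  d_1[A] = 1*2/7 + 0*6/7 = 2/7
  d_1[B] = 1*5/7 + 0*1/7 = 5/7
d_1 = (A=2/7, B=5/7)
  d_2[A] = 2/7*2/7 + 5/7*6/7 = 34/49
  d_2[B] = 2/7*5/7 + 5/7*1/7 = 15/49
d_2 = (A=34/49, B=15/49)
  d_3[A] = 34/49*2/7 + 15/49*6/7 = 158/343
  d_3[B] = 34/49*5/7 + 15/49*1/7 = 185/343
d_3 = (A=158/343, B=185/343)

Answer: 158/343 185/343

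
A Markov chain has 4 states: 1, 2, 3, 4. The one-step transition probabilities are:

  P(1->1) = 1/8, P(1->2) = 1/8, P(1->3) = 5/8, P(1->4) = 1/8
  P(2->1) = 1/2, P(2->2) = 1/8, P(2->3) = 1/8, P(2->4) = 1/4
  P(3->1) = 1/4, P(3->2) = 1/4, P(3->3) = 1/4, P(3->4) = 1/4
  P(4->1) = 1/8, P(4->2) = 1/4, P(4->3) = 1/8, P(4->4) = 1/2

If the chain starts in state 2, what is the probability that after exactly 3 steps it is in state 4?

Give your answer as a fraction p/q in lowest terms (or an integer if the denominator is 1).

Computing P^3 by repeated multiplication:
P^1 =
  1: [1/8, 1/8, 5/8, 1/8]
  2: [1/2, 1/8, 1/8, 1/4]
  3: [1/4, 1/4, 1/4, 1/4]
  4: [1/8, 1/4, 1/8, 1/2]
P^2 =
  1: [1/4, 7/32, 17/64, 17/64]
  2: [3/16, 11/64, 25/64, 1/4]
  3: [1/4, 3/16, 9/32, 9/32]
  4: [15/64, 13/64, 13/64, 23/64]
P^3 =
  1: [123/512, 49/256, 145/512, 73/256]
  2: [61/256, 105/512, 137/512, 37/128]
  3: [59/256, 25/128, 73/256, 37/128]
  4: [29/128, 25/128, 137/512, 159/512]

(P^3)[2 -> 4] = 37/128

Answer: 37/128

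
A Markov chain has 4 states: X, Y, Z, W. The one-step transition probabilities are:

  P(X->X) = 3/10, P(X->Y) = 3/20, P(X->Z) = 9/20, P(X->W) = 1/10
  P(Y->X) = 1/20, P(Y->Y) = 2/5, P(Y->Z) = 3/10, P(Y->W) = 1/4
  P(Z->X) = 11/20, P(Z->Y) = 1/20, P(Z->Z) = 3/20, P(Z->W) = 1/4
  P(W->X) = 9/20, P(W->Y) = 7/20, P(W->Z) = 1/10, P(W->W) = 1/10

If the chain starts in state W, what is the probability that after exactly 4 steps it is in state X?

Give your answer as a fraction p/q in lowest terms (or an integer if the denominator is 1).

Computing P^4 by repeated multiplication:
P^1 =
  X: [3/10, 3/20, 9/20, 1/10]
  Y: [1/20, 2/5, 3/10, 1/4]
  Z: [11/20, 1/20, 3/20, 1/4]
  W: [9/20, 7/20, 1/10, 1/10]
P^2 =
  X: [39/100, 13/80, 103/400, 19/100]
  Y: [5/16, 27/100, 17/80, 41/200]
  Z: [29/80, 79/400, 31/100, 13/100]
  W: [101/400, 99/400, 133/400, 67/400]
P^3 =
  X: [1409/4000, 1623/8000, 451/1600, 163/1000]
  Y: [2531/8000, 949/4000, 137/500, 1379/8000]
  Z: [2781/8000, 311/1600, 451/1600, 1409/8000]
  W: [2771/8000, 1697/8000, 509/2000, 187/1000]
P^4 =
  X: [1721/5000, 32821/160000, 44473/160000, 13817/80000]
  Y: [53607/160000, 17311/80000, 43501/160000, 2827/16000]
  Z: [55727/160000, 32901/160000, 21971/80000, 2743/16000]
  W: [54183/160000, 34397/160000, 44221/160000, 27199/160000]

(P^4)[W -> X] = 54183/160000

Answer: 54183/160000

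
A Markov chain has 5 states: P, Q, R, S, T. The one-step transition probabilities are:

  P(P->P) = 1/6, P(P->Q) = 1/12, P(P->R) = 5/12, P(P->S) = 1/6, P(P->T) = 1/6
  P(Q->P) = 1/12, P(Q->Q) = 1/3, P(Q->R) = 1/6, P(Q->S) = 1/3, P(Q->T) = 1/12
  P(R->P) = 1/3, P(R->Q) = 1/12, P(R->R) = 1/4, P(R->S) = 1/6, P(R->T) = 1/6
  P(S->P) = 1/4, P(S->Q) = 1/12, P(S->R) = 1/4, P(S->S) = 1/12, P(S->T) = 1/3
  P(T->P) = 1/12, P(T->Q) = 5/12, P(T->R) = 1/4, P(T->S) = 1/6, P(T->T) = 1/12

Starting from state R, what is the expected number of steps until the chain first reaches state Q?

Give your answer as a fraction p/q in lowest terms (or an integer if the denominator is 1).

Let h_i = expected steps to first reach Q from state i.
Boundary: h_Q = 0.
First-step equations for the other states:
  h_P = 1 + 1/6*h_P + 1/12*h_Q + 5/12*h_R + 1/6*h_S + 1/6*h_T
  h_R = 1 + 1/3*h_P + 1/12*h_Q + 1/4*h_R + 1/6*h_S + 1/6*h_T
  h_S = 1 + 1/4*h_P + 1/12*h_Q + 1/4*h_R + 1/12*h_S + 1/3*h_T
  h_T = 1 + 1/12*h_P + 5/12*h_Q + 1/4*h_R + 1/6*h_S + 1/12*h_T

Substituting h_Q = 0 and rearranging gives the linear system (I - Q) h = 1:
  [5/6, -5/12, -1/6, -1/6] . (h_P, h_R, h_S, h_T) = 1
  [-1/3, 3/4, -1/6, -1/6] . (h_P, h_R, h_S, h_T) = 1
  [-1/4, -1/4, 11/12, -1/3] . (h_P, h_R, h_S, h_T) = 1
  [-1/12, -1/4, -1/6, 11/12] . (h_P, h_R, h_S, h_T) = 1

Solving yields:
  h_P = 2028/289
  h_R = 2028/289
  h_S = 1932/289
  h_T = 1404/289

Starting state is R, so the expected hitting time is h_R = 2028/289.

Answer: 2028/289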